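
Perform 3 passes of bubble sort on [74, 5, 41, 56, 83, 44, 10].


Initial: [74, 5, 41, 56, 83, 44, 10]
Pass 1: [5, 41, 56, 74, 44, 10, 83] (5 swaps)
Pass 2: [5, 41, 56, 44, 10, 74, 83] (2 swaps)
Pass 3: [5, 41, 44, 10, 56, 74, 83] (2 swaps)

After 3 passes: [5, 41, 44, 10, 56, 74, 83]


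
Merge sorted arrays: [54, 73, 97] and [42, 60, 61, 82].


Take 42 from B
Take 54 from A
Take 60 from B
Take 61 from B
Take 73 from A
Take 82 from B

Merged: [42, 54, 60, 61, 73, 82, 97]


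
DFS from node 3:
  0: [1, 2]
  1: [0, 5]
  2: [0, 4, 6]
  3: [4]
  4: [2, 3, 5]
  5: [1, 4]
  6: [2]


Visit 3, push [4]
Visit 4, push [5, 2]
Visit 2, push [6, 0]
Visit 0, push [1]
Visit 1, push [5]
Visit 5, push []
Visit 6, push []

DFS order: [3, 4, 2, 0, 1, 5, 6]


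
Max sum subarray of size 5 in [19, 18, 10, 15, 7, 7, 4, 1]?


[0:5]: 69
[1:6]: 57
[2:7]: 43
[3:8]: 34

Max: 69 at [0:5]


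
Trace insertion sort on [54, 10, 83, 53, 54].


Initial: [54, 10, 83, 53, 54]
Insert 10: [10, 54, 83, 53, 54]
Insert 83: [10, 54, 83, 53, 54]
Insert 53: [10, 53, 54, 83, 54]
Insert 54: [10, 53, 54, 54, 83]

Sorted: [10, 53, 54, 54, 83]


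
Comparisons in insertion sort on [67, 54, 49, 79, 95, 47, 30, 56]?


Algorithm: insertion sort
Input: [67, 54, 49, 79, 95, 47, 30, 56]
Sorted: [30, 47, 49, 54, 56, 67, 79, 95]

20


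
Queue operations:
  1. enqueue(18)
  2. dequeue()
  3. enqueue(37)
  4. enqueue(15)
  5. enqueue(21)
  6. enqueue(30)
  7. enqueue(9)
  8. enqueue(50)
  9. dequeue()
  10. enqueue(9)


enqueue(18) -> [18]
dequeue()->18, []
enqueue(37) -> [37]
enqueue(15) -> [37, 15]
enqueue(21) -> [37, 15, 21]
enqueue(30) -> [37, 15, 21, 30]
enqueue(9) -> [37, 15, 21, 30, 9]
enqueue(50) -> [37, 15, 21, 30, 9, 50]
dequeue()->37, [15, 21, 30, 9, 50]
enqueue(9) -> [15, 21, 30, 9, 50, 9]

Final queue: [15, 21, 30, 9, 50, 9]


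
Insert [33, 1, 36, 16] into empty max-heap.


Insert 33: [33]
Insert 1: [33, 1]
Insert 36: [36, 1, 33]
Insert 16: [36, 16, 33, 1]

Final heap: [36, 16, 33, 1]


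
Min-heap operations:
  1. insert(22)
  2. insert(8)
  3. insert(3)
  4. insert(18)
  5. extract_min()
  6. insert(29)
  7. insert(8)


insert(22) -> [22]
insert(8) -> [8, 22]
insert(3) -> [3, 22, 8]
insert(18) -> [3, 18, 8, 22]
extract_min()->3, [8, 18, 22]
insert(29) -> [8, 18, 22, 29]
insert(8) -> [8, 8, 22, 29, 18]

Final heap: [8, 8, 22, 29, 18]


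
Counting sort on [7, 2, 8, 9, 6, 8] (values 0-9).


Input: [7, 2, 8, 9, 6, 8]
Counts: [0, 0, 1, 0, 0, 0, 1, 1, 2, 1]

Sorted: [2, 6, 7, 8, 8, 9]


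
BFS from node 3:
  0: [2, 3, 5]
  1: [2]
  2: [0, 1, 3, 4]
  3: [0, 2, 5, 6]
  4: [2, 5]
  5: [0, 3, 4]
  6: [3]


Visit 3, enqueue [0, 2, 5, 6]
Visit 0, enqueue []
Visit 2, enqueue [1, 4]
Visit 5, enqueue []
Visit 6, enqueue []
Visit 1, enqueue []
Visit 4, enqueue []

BFS order: [3, 0, 2, 5, 6, 1, 4]


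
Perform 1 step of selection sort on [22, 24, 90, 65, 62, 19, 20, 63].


Initial: [22, 24, 90, 65, 62, 19, 20, 63]
Step 1: min=19 at 5
  Swap: [19, 24, 90, 65, 62, 22, 20, 63]

After 1 step: [19, 24, 90, 65, 62, 22, 20, 63]


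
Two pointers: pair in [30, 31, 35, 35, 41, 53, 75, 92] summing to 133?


lo=0(30)+hi=7(92)=122
lo=1(31)+hi=7(92)=123
lo=2(35)+hi=7(92)=127
lo=3(35)+hi=7(92)=127
lo=4(41)+hi=7(92)=133

Yes: 41+92=133


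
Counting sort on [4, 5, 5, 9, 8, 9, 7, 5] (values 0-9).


Input: [4, 5, 5, 9, 8, 9, 7, 5]
Counts: [0, 0, 0, 0, 1, 3, 0, 1, 1, 2]

Sorted: [4, 5, 5, 5, 7, 8, 9, 9]


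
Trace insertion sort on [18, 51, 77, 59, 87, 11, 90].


Initial: [18, 51, 77, 59, 87, 11, 90]
Insert 51: [18, 51, 77, 59, 87, 11, 90]
Insert 77: [18, 51, 77, 59, 87, 11, 90]
Insert 59: [18, 51, 59, 77, 87, 11, 90]
Insert 87: [18, 51, 59, 77, 87, 11, 90]
Insert 11: [11, 18, 51, 59, 77, 87, 90]
Insert 90: [11, 18, 51, 59, 77, 87, 90]

Sorted: [11, 18, 51, 59, 77, 87, 90]


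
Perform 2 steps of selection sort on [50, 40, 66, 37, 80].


Initial: [50, 40, 66, 37, 80]
Step 1: min=37 at 3
  Swap: [37, 40, 66, 50, 80]
Step 2: min=40 at 1
  Swap: [37, 40, 66, 50, 80]

After 2 steps: [37, 40, 66, 50, 80]


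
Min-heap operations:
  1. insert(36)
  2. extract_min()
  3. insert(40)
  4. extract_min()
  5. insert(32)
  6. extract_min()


insert(36) -> [36]
extract_min()->36, []
insert(40) -> [40]
extract_min()->40, []
insert(32) -> [32]
extract_min()->32, []

Final heap: []


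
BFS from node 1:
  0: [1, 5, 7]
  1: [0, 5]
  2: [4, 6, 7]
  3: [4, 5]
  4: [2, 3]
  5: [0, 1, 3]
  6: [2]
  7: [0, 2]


Visit 1, enqueue [0, 5]
Visit 0, enqueue [7]
Visit 5, enqueue [3]
Visit 7, enqueue [2]
Visit 3, enqueue [4]
Visit 2, enqueue [6]
Visit 4, enqueue []
Visit 6, enqueue []

BFS order: [1, 0, 5, 7, 3, 2, 4, 6]


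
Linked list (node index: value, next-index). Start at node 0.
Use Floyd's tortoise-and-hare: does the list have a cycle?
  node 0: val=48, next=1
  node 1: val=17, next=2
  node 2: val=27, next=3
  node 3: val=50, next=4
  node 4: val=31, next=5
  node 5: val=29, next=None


Floyd's tortoise (slow, +1) and hare (fast, +2):
  init: slow=0, fast=0
  step 1: slow=1, fast=2
  step 2: slow=2, fast=4
  step 3: fast 4->5->None, no cycle

Cycle: no


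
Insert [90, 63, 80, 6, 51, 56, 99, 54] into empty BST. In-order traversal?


Insert 90: root
Insert 63: L from 90
Insert 80: L from 90 -> R from 63
Insert 6: L from 90 -> L from 63
Insert 51: L from 90 -> L from 63 -> R from 6
Insert 56: L from 90 -> L from 63 -> R from 6 -> R from 51
Insert 99: R from 90
Insert 54: L from 90 -> L from 63 -> R from 6 -> R from 51 -> L from 56

In-order: [6, 51, 54, 56, 63, 80, 90, 99]


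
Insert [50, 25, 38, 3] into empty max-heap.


Insert 50: [50]
Insert 25: [50, 25]
Insert 38: [50, 25, 38]
Insert 3: [50, 25, 38, 3]

Final heap: [50, 25, 38, 3]


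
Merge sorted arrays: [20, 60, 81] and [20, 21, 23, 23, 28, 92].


Take 20 from A
Take 20 from B
Take 21 from B
Take 23 from B
Take 23 from B
Take 28 from B
Take 60 from A
Take 81 from A

Merged: [20, 20, 21, 23, 23, 28, 60, 81, 92]


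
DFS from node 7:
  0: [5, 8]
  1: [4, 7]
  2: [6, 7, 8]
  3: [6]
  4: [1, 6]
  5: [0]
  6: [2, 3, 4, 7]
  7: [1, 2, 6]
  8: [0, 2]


Visit 7, push [6, 2, 1]
Visit 1, push [4]
Visit 4, push [6]
Visit 6, push [3, 2]
Visit 2, push [8]
Visit 8, push [0]
Visit 0, push [5]
Visit 5, push []
Visit 3, push []

DFS order: [7, 1, 4, 6, 2, 8, 0, 5, 3]


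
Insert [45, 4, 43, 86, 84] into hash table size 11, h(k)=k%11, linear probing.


Insert 45: h=1 -> slot 1
Insert 4: h=4 -> slot 4
Insert 43: h=10 -> slot 10
Insert 86: h=9 -> slot 9
Insert 84: h=7 -> slot 7

Table: [None, 45, None, None, 4, None, None, 84, None, 86, 43]


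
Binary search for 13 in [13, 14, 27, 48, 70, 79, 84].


Step 1: lo=0, hi=6, mid=3, val=48
Step 2: lo=0, hi=2, mid=1, val=14
Step 3: lo=0, hi=0, mid=0, val=13

Found at index 0


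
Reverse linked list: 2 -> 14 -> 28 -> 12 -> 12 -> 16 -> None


Step 1: curr=2, set curr.next=prev(None) | reversed so far: 2
Step 2: curr=14, set curr.next=prev(2) | reversed so far: 14 -> 2
Step 3: curr=28, set curr.next=prev(14) | reversed so far: 28 -> 14 -> 2
Step 4: curr=12, set curr.next=prev(28) | reversed so far: 12 -> 28 -> 14 -> 2
Step 5: curr=12, set curr.next=prev(12) | reversed so far: 12 -> 12 -> 28 -> 14 -> 2
Step 6: curr=16, set curr.next=prev(12) | reversed so far: 16 -> 12 -> 12 -> 28 -> 14 -> 2

16 -> 12 -> 12 -> 28 -> 14 -> 2 -> None


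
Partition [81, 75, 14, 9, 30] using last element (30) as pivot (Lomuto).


Pivot: 30
  14 <= 30: swap -> [14, 75, 81, 9, 30]
  9 <= 30: swap -> [14, 9, 81, 75, 30]
Place pivot at 2: [14, 9, 30, 75, 81]

Partitioned: [14, 9, 30, 75, 81]


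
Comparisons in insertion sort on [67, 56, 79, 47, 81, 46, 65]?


Algorithm: insertion sort
Input: [67, 56, 79, 47, 81, 46, 65]
Sorted: [46, 47, 56, 65, 67, 79, 81]

15


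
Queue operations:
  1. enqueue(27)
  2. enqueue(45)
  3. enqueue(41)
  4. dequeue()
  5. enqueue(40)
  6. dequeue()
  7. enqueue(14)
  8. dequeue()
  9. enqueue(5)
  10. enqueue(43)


enqueue(27) -> [27]
enqueue(45) -> [27, 45]
enqueue(41) -> [27, 45, 41]
dequeue()->27, [45, 41]
enqueue(40) -> [45, 41, 40]
dequeue()->45, [41, 40]
enqueue(14) -> [41, 40, 14]
dequeue()->41, [40, 14]
enqueue(5) -> [40, 14, 5]
enqueue(43) -> [40, 14, 5, 43]

Final queue: [40, 14, 5, 43]


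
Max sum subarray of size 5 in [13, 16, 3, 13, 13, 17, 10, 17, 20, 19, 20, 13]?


[0:5]: 58
[1:6]: 62
[2:7]: 56
[3:8]: 70
[4:9]: 77
[5:10]: 83
[6:11]: 86
[7:12]: 89

Max: 89 at [7:12]


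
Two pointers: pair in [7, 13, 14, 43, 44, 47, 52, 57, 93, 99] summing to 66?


lo=0(7)+hi=9(99)=106
lo=0(7)+hi=8(93)=100
lo=0(7)+hi=7(57)=64
lo=1(13)+hi=7(57)=70
lo=1(13)+hi=6(52)=65
lo=2(14)+hi=6(52)=66

Yes: 14+52=66


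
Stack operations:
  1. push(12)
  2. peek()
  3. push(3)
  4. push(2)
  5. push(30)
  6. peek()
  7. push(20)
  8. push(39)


push(12) -> [12]
peek()->12
push(3) -> [12, 3]
push(2) -> [12, 3, 2]
push(30) -> [12, 3, 2, 30]
peek()->30
push(20) -> [12, 3, 2, 30, 20]
push(39) -> [12, 3, 2, 30, 20, 39]

Final stack: [12, 3, 2, 30, 20, 39]


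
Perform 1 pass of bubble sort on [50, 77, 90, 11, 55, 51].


Initial: [50, 77, 90, 11, 55, 51]
Pass 1: [50, 77, 11, 55, 51, 90] (3 swaps)

After 1 pass: [50, 77, 11, 55, 51, 90]


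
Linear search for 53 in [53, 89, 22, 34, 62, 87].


i=0: 53==53 found!

Found at 0, 1 comps


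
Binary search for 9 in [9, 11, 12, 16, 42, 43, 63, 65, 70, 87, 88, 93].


Step 1: lo=0, hi=11, mid=5, val=43
Step 2: lo=0, hi=4, mid=2, val=12
Step 3: lo=0, hi=1, mid=0, val=9

Found at index 0


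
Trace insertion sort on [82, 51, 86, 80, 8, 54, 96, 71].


Initial: [82, 51, 86, 80, 8, 54, 96, 71]
Insert 51: [51, 82, 86, 80, 8, 54, 96, 71]
Insert 86: [51, 82, 86, 80, 8, 54, 96, 71]
Insert 80: [51, 80, 82, 86, 8, 54, 96, 71]
Insert 8: [8, 51, 80, 82, 86, 54, 96, 71]
Insert 54: [8, 51, 54, 80, 82, 86, 96, 71]
Insert 96: [8, 51, 54, 80, 82, 86, 96, 71]
Insert 71: [8, 51, 54, 71, 80, 82, 86, 96]

Sorted: [8, 51, 54, 71, 80, 82, 86, 96]


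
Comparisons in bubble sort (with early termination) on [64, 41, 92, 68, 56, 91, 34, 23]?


Algorithm: bubble sort (with early termination)
Input: [64, 41, 92, 68, 56, 91, 34, 23]
Sorted: [23, 34, 41, 56, 64, 68, 91, 92]

28


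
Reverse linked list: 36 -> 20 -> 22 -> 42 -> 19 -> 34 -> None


Step 1: curr=36, set curr.next=prev(None) | reversed so far: 36
Step 2: curr=20, set curr.next=prev(36) | reversed so far: 20 -> 36
Step 3: curr=22, set curr.next=prev(20) | reversed so far: 22 -> 20 -> 36
Step 4: curr=42, set curr.next=prev(22) | reversed so far: 42 -> 22 -> 20 -> 36
Step 5: curr=19, set curr.next=prev(42) | reversed so far: 19 -> 42 -> 22 -> 20 -> 36
Step 6: curr=34, set curr.next=prev(19) | reversed so far: 34 -> 19 -> 42 -> 22 -> 20 -> 36

34 -> 19 -> 42 -> 22 -> 20 -> 36 -> None


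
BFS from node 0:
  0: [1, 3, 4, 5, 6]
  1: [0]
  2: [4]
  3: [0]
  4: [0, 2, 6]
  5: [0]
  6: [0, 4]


Visit 0, enqueue [1, 3, 4, 5, 6]
Visit 1, enqueue []
Visit 3, enqueue []
Visit 4, enqueue [2]
Visit 5, enqueue []
Visit 6, enqueue []
Visit 2, enqueue []

BFS order: [0, 1, 3, 4, 5, 6, 2]


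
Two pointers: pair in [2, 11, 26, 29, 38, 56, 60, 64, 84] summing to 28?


lo=0(2)+hi=8(84)=86
lo=0(2)+hi=7(64)=66
lo=0(2)+hi=6(60)=62
lo=0(2)+hi=5(56)=58
lo=0(2)+hi=4(38)=40
lo=0(2)+hi=3(29)=31
lo=0(2)+hi=2(26)=28

Yes: 2+26=28


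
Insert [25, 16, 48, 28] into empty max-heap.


Insert 25: [25]
Insert 16: [25, 16]
Insert 48: [48, 16, 25]
Insert 28: [48, 28, 25, 16]

Final heap: [48, 28, 25, 16]


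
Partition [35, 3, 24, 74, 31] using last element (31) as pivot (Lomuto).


Pivot: 31
  3 <= 31: swap -> [3, 35, 24, 74, 31]
  24 <= 31: swap -> [3, 24, 35, 74, 31]
Place pivot at 2: [3, 24, 31, 74, 35]

Partitioned: [3, 24, 31, 74, 35]


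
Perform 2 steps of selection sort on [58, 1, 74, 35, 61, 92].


Initial: [58, 1, 74, 35, 61, 92]
Step 1: min=1 at 1
  Swap: [1, 58, 74, 35, 61, 92]
Step 2: min=35 at 3
  Swap: [1, 35, 74, 58, 61, 92]

After 2 steps: [1, 35, 74, 58, 61, 92]


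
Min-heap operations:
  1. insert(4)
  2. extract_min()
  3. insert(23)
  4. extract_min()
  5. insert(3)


insert(4) -> [4]
extract_min()->4, []
insert(23) -> [23]
extract_min()->23, []
insert(3) -> [3]

Final heap: [3]


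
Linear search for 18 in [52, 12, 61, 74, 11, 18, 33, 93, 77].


i=0: 52!=18
i=1: 12!=18
i=2: 61!=18
i=3: 74!=18
i=4: 11!=18
i=5: 18==18 found!

Found at 5, 6 comps


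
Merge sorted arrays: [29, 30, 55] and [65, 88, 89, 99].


Take 29 from A
Take 30 from A
Take 55 from A

Merged: [29, 30, 55, 65, 88, 89, 99]


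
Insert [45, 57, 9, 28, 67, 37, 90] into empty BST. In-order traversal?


Insert 45: root
Insert 57: R from 45
Insert 9: L from 45
Insert 28: L from 45 -> R from 9
Insert 67: R from 45 -> R from 57
Insert 37: L from 45 -> R from 9 -> R from 28
Insert 90: R from 45 -> R from 57 -> R from 67

In-order: [9, 28, 37, 45, 57, 67, 90]


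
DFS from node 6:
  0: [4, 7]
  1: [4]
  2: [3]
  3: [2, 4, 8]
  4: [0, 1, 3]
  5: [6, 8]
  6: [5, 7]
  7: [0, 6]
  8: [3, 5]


Visit 6, push [7, 5]
Visit 5, push [8]
Visit 8, push [3]
Visit 3, push [4, 2]
Visit 2, push []
Visit 4, push [1, 0]
Visit 0, push [7]
Visit 7, push []
Visit 1, push []

DFS order: [6, 5, 8, 3, 2, 4, 0, 7, 1]


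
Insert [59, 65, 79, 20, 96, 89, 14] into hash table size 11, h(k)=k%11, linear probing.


Insert 59: h=4 -> slot 4
Insert 65: h=10 -> slot 10
Insert 79: h=2 -> slot 2
Insert 20: h=9 -> slot 9
Insert 96: h=8 -> slot 8
Insert 89: h=1 -> slot 1
Insert 14: h=3 -> slot 3

Table: [None, 89, 79, 14, 59, None, None, None, 96, 20, 65]


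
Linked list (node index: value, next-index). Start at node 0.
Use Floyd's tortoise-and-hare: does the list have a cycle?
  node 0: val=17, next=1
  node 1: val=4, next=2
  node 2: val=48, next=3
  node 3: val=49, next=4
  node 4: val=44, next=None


Floyd's tortoise (slow, +1) and hare (fast, +2):
  init: slow=0, fast=0
  step 1: slow=1, fast=2
  step 2: slow=2, fast=4
  step 3: fast -> None, no cycle

Cycle: no


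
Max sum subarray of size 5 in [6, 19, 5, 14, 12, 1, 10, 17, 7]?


[0:5]: 56
[1:6]: 51
[2:7]: 42
[3:8]: 54
[4:9]: 47

Max: 56 at [0:5]


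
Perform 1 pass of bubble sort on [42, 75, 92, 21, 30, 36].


Initial: [42, 75, 92, 21, 30, 36]
Pass 1: [42, 75, 21, 30, 36, 92] (3 swaps)

After 1 pass: [42, 75, 21, 30, 36, 92]


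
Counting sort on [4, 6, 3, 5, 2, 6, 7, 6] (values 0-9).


Input: [4, 6, 3, 5, 2, 6, 7, 6]
Counts: [0, 0, 1, 1, 1, 1, 3, 1, 0, 0]

Sorted: [2, 3, 4, 5, 6, 6, 6, 7]


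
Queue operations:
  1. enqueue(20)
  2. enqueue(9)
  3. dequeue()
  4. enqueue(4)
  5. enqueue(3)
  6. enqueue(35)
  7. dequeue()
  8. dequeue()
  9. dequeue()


enqueue(20) -> [20]
enqueue(9) -> [20, 9]
dequeue()->20, [9]
enqueue(4) -> [9, 4]
enqueue(3) -> [9, 4, 3]
enqueue(35) -> [9, 4, 3, 35]
dequeue()->9, [4, 3, 35]
dequeue()->4, [3, 35]
dequeue()->3, [35]

Final queue: [35]


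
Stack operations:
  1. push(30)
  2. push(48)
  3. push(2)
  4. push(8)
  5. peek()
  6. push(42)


push(30) -> [30]
push(48) -> [30, 48]
push(2) -> [30, 48, 2]
push(8) -> [30, 48, 2, 8]
peek()->8
push(42) -> [30, 48, 2, 8, 42]

Final stack: [30, 48, 2, 8, 42]


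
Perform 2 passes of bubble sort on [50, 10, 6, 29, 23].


Initial: [50, 10, 6, 29, 23]
Pass 1: [10, 6, 29, 23, 50] (4 swaps)
Pass 2: [6, 10, 23, 29, 50] (2 swaps)

After 2 passes: [6, 10, 23, 29, 50]


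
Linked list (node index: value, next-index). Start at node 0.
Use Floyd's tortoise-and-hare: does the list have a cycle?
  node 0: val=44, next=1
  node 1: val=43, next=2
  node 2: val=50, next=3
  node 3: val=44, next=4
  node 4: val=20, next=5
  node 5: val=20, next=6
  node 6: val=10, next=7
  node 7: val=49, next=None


Floyd's tortoise (slow, +1) and hare (fast, +2):
  init: slow=0, fast=0
  step 1: slow=1, fast=2
  step 2: slow=2, fast=4
  step 3: slow=3, fast=6
  step 4: fast 6->7->None, no cycle

Cycle: no


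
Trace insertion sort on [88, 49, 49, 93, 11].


Initial: [88, 49, 49, 93, 11]
Insert 49: [49, 88, 49, 93, 11]
Insert 49: [49, 49, 88, 93, 11]
Insert 93: [49, 49, 88, 93, 11]
Insert 11: [11, 49, 49, 88, 93]

Sorted: [11, 49, 49, 88, 93]


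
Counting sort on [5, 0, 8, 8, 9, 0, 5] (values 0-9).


Input: [5, 0, 8, 8, 9, 0, 5]
Counts: [2, 0, 0, 0, 0, 2, 0, 0, 2, 1]

Sorted: [0, 0, 5, 5, 8, 8, 9]


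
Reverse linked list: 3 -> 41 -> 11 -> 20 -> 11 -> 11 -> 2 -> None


Step 1: curr=3, set curr.next=prev(None) | reversed so far: 3
Step 2: curr=41, set curr.next=prev(3) | reversed so far: 41 -> 3
Step 3: curr=11, set curr.next=prev(41) | reversed so far: 11 -> 41 -> 3
Step 4: curr=20, set curr.next=prev(11) | reversed so far: 20 -> 11 -> 41 -> 3
Step 5: curr=11, set curr.next=prev(20) | reversed so far: 11 -> 20 -> 11 -> 41 -> 3
Step 6: curr=11, set curr.next=prev(11) | reversed so far: 11 -> 11 -> 20 -> 11 -> 41 -> 3
Step 7: curr=2, set curr.next=prev(11) | reversed so far: 2 -> 11 -> 11 -> 20 -> 11 -> 41 -> 3

2 -> 11 -> 11 -> 20 -> 11 -> 41 -> 3 -> None


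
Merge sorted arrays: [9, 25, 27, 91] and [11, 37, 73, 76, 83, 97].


Take 9 from A
Take 11 from B
Take 25 from A
Take 27 from A
Take 37 from B
Take 73 from B
Take 76 from B
Take 83 from B
Take 91 from A

Merged: [9, 11, 25, 27, 37, 73, 76, 83, 91, 97]


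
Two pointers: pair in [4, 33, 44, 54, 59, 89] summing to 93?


lo=0(4)+hi=5(89)=93

Yes: 4+89=93


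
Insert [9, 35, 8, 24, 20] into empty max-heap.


Insert 9: [9]
Insert 35: [35, 9]
Insert 8: [35, 9, 8]
Insert 24: [35, 24, 8, 9]
Insert 20: [35, 24, 8, 9, 20]

Final heap: [35, 24, 8, 9, 20]


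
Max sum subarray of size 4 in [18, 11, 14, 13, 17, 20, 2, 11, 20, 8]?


[0:4]: 56
[1:5]: 55
[2:6]: 64
[3:7]: 52
[4:8]: 50
[5:9]: 53
[6:10]: 41

Max: 64 at [2:6]


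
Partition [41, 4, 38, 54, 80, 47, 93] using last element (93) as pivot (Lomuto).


Pivot: 93
  41 <= 93: advance i (no swap)
  4 <= 93: advance i (no swap)
  38 <= 93: advance i (no swap)
  54 <= 93: advance i (no swap)
  80 <= 93: advance i (no swap)
  47 <= 93: advance i (no swap)
Place pivot at 6: [41, 4, 38, 54, 80, 47, 93]

Partitioned: [41, 4, 38, 54, 80, 47, 93]


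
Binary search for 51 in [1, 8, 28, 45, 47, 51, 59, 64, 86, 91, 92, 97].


Step 1: lo=0, hi=11, mid=5, val=51

Found at index 5


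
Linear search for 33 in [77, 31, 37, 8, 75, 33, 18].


i=0: 77!=33
i=1: 31!=33
i=2: 37!=33
i=3: 8!=33
i=4: 75!=33
i=5: 33==33 found!

Found at 5, 6 comps


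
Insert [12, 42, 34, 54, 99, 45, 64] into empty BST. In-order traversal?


Insert 12: root
Insert 42: R from 12
Insert 34: R from 12 -> L from 42
Insert 54: R from 12 -> R from 42
Insert 99: R from 12 -> R from 42 -> R from 54
Insert 45: R from 12 -> R from 42 -> L from 54
Insert 64: R from 12 -> R from 42 -> R from 54 -> L from 99

In-order: [12, 34, 42, 45, 54, 64, 99]


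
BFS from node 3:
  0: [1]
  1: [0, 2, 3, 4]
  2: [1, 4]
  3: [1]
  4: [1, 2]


Visit 3, enqueue [1]
Visit 1, enqueue [0, 2, 4]
Visit 0, enqueue []
Visit 2, enqueue []
Visit 4, enqueue []

BFS order: [3, 1, 0, 2, 4]


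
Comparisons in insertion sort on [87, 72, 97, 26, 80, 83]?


Algorithm: insertion sort
Input: [87, 72, 97, 26, 80, 83]
Sorted: [26, 72, 80, 83, 87, 97]

11


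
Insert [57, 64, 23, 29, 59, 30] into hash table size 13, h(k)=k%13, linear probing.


Insert 57: h=5 -> slot 5
Insert 64: h=12 -> slot 12
Insert 23: h=10 -> slot 10
Insert 29: h=3 -> slot 3
Insert 59: h=7 -> slot 7
Insert 30: h=4 -> slot 4

Table: [None, None, None, 29, 30, 57, None, 59, None, None, 23, None, 64]


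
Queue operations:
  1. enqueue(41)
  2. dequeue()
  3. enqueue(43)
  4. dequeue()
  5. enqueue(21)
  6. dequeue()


enqueue(41) -> [41]
dequeue()->41, []
enqueue(43) -> [43]
dequeue()->43, []
enqueue(21) -> [21]
dequeue()->21, []

Final queue: []


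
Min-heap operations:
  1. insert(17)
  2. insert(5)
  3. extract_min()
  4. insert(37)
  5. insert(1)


insert(17) -> [17]
insert(5) -> [5, 17]
extract_min()->5, [17]
insert(37) -> [17, 37]
insert(1) -> [1, 37, 17]

Final heap: [1, 37, 17]


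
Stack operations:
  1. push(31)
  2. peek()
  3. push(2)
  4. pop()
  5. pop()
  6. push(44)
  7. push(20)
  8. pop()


push(31) -> [31]
peek()->31
push(2) -> [31, 2]
pop()->2, [31]
pop()->31, []
push(44) -> [44]
push(20) -> [44, 20]
pop()->20, [44]

Final stack: [44]


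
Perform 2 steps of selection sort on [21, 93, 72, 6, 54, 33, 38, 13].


Initial: [21, 93, 72, 6, 54, 33, 38, 13]
Step 1: min=6 at 3
  Swap: [6, 93, 72, 21, 54, 33, 38, 13]
Step 2: min=13 at 7
  Swap: [6, 13, 72, 21, 54, 33, 38, 93]

After 2 steps: [6, 13, 72, 21, 54, 33, 38, 93]


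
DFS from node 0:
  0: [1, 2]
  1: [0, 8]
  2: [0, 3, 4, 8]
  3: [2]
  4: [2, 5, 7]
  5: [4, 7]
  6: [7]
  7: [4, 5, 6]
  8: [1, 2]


Visit 0, push [2, 1]
Visit 1, push [8]
Visit 8, push [2]
Visit 2, push [4, 3]
Visit 3, push []
Visit 4, push [7, 5]
Visit 5, push [7]
Visit 7, push [6]
Visit 6, push []

DFS order: [0, 1, 8, 2, 3, 4, 5, 7, 6]


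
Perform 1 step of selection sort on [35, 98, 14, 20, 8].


Initial: [35, 98, 14, 20, 8]
Step 1: min=8 at 4
  Swap: [8, 98, 14, 20, 35]

After 1 step: [8, 98, 14, 20, 35]


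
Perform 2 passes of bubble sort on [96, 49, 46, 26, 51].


Initial: [96, 49, 46, 26, 51]
Pass 1: [49, 46, 26, 51, 96] (4 swaps)
Pass 2: [46, 26, 49, 51, 96] (2 swaps)

After 2 passes: [46, 26, 49, 51, 96]


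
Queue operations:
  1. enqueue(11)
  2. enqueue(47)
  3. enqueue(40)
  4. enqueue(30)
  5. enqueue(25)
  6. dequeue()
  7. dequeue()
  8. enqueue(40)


enqueue(11) -> [11]
enqueue(47) -> [11, 47]
enqueue(40) -> [11, 47, 40]
enqueue(30) -> [11, 47, 40, 30]
enqueue(25) -> [11, 47, 40, 30, 25]
dequeue()->11, [47, 40, 30, 25]
dequeue()->47, [40, 30, 25]
enqueue(40) -> [40, 30, 25, 40]

Final queue: [40, 30, 25, 40]


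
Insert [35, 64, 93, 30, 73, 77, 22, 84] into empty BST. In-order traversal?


Insert 35: root
Insert 64: R from 35
Insert 93: R from 35 -> R from 64
Insert 30: L from 35
Insert 73: R from 35 -> R from 64 -> L from 93
Insert 77: R from 35 -> R from 64 -> L from 93 -> R from 73
Insert 22: L from 35 -> L from 30
Insert 84: R from 35 -> R from 64 -> L from 93 -> R from 73 -> R from 77

In-order: [22, 30, 35, 64, 73, 77, 84, 93]


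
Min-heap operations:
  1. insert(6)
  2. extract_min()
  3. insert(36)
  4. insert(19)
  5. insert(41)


insert(6) -> [6]
extract_min()->6, []
insert(36) -> [36]
insert(19) -> [19, 36]
insert(41) -> [19, 36, 41]

Final heap: [19, 36, 41]


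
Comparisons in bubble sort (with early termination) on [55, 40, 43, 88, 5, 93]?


Algorithm: bubble sort (with early termination)
Input: [55, 40, 43, 88, 5, 93]
Sorted: [5, 40, 43, 55, 88, 93]

15


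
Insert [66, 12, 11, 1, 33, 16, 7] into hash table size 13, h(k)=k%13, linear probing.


Insert 66: h=1 -> slot 1
Insert 12: h=12 -> slot 12
Insert 11: h=11 -> slot 11
Insert 1: h=1, 1 probes -> slot 2
Insert 33: h=7 -> slot 7
Insert 16: h=3 -> slot 3
Insert 7: h=7, 1 probes -> slot 8

Table: [None, 66, 1, 16, None, None, None, 33, 7, None, None, 11, 12]


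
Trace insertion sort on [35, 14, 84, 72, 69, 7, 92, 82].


Initial: [35, 14, 84, 72, 69, 7, 92, 82]
Insert 14: [14, 35, 84, 72, 69, 7, 92, 82]
Insert 84: [14, 35, 84, 72, 69, 7, 92, 82]
Insert 72: [14, 35, 72, 84, 69, 7, 92, 82]
Insert 69: [14, 35, 69, 72, 84, 7, 92, 82]
Insert 7: [7, 14, 35, 69, 72, 84, 92, 82]
Insert 92: [7, 14, 35, 69, 72, 84, 92, 82]
Insert 82: [7, 14, 35, 69, 72, 82, 84, 92]

Sorted: [7, 14, 35, 69, 72, 82, 84, 92]


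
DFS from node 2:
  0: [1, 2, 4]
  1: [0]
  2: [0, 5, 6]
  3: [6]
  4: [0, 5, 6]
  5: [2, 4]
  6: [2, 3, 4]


Visit 2, push [6, 5, 0]
Visit 0, push [4, 1]
Visit 1, push []
Visit 4, push [6, 5]
Visit 5, push []
Visit 6, push [3]
Visit 3, push []

DFS order: [2, 0, 1, 4, 5, 6, 3]


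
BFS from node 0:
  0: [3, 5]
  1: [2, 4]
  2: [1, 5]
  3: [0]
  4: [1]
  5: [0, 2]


Visit 0, enqueue [3, 5]
Visit 3, enqueue []
Visit 5, enqueue [2]
Visit 2, enqueue [1]
Visit 1, enqueue [4]
Visit 4, enqueue []

BFS order: [0, 3, 5, 2, 1, 4]


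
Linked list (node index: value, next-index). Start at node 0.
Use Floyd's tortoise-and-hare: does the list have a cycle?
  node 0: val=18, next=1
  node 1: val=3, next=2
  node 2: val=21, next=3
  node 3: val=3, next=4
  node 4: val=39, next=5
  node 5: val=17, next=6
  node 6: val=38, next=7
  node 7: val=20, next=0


Floyd's tortoise (slow, +1) and hare (fast, +2):
  init: slow=0, fast=0
  step 1: slow=1, fast=2
  step 2: slow=2, fast=4
  step 3: slow=3, fast=6
  step 4: slow=4, fast=0
  step 5: slow=5, fast=2
  step 6: slow=6, fast=4
  step 7: slow=7, fast=6
  step 8: slow=0, fast=0
  slow == fast at node 0: cycle detected

Cycle: yes


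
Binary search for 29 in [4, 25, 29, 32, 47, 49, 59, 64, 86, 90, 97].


Step 1: lo=0, hi=10, mid=5, val=49
Step 2: lo=0, hi=4, mid=2, val=29

Found at index 2


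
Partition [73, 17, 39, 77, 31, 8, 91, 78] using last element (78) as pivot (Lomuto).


Pivot: 78
  73 <= 78: advance i (no swap)
  17 <= 78: advance i (no swap)
  39 <= 78: advance i (no swap)
  77 <= 78: advance i (no swap)
  31 <= 78: advance i (no swap)
  8 <= 78: advance i (no swap)
Place pivot at 6: [73, 17, 39, 77, 31, 8, 78, 91]

Partitioned: [73, 17, 39, 77, 31, 8, 78, 91]


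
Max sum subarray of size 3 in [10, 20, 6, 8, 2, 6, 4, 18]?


[0:3]: 36
[1:4]: 34
[2:5]: 16
[3:6]: 16
[4:7]: 12
[5:8]: 28

Max: 36 at [0:3]


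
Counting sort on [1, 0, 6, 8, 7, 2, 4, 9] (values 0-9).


Input: [1, 0, 6, 8, 7, 2, 4, 9]
Counts: [1, 1, 1, 0, 1, 0, 1, 1, 1, 1]

Sorted: [0, 1, 2, 4, 6, 7, 8, 9]


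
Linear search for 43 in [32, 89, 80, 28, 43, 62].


i=0: 32!=43
i=1: 89!=43
i=2: 80!=43
i=3: 28!=43
i=4: 43==43 found!

Found at 4, 5 comps


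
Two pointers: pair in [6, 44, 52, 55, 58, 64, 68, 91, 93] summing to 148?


lo=0(6)+hi=8(93)=99
lo=1(44)+hi=8(93)=137
lo=2(52)+hi=8(93)=145
lo=3(55)+hi=8(93)=148

Yes: 55+93=148


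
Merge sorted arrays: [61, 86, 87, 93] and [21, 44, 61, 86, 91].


Take 21 from B
Take 44 from B
Take 61 from A
Take 61 from B
Take 86 from A
Take 86 from B
Take 87 from A
Take 91 from B

Merged: [21, 44, 61, 61, 86, 86, 87, 91, 93]


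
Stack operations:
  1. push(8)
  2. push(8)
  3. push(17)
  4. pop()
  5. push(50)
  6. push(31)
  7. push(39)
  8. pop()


push(8) -> [8]
push(8) -> [8, 8]
push(17) -> [8, 8, 17]
pop()->17, [8, 8]
push(50) -> [8, 8, 50]
push(31) -> [8, 8, 50, 31]
push(39) -> [8, 8, 50, 31, 39]
pop()->39, [8, 8, 50, 31]

Final stack: [8, 8, 50, 31]


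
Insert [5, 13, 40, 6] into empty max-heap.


Insert 5: [5]
Insert 13: [13, 5]
Insert 40: [40, 5, 13]
Insert 6: [40, 6, 13, 5]

Final heap: [40, 6, 13, 5]


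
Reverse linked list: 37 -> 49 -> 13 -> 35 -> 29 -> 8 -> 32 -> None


Step 1: curr=37, set curr.next=prev(None) | reversed so far: 37
Step 2: curr=49, set curr.next=prev(37) | reversed so far: 49 -> 37
Step 3: curr=13, set curr.next=prev(49) | reversed so far: 13 -> 49 -> 37
Step 4: curr=35, set curr.next=prev(13) | reversed so far: 35 -> 13 -> 49 -> 37
Step 5: curr=29, set curr.next=prev(35) | reversed so far: 29 -> 35 -> 13 -> 49 -> 37
Step 6: curr=8, set curr.next=prev(29) | reversed so far: 8 -> 29 -> 35 -> 13 -> 49 -> 37
Step 7: curr=32, set curr.next=prev(8) | reversed so far: 32 -> 8 -> 29 -> 35 -> 13 -> 49 -> 37

32 -> 8 -> 29 -> 35 -> 13 -> 49 -> 37 -> None


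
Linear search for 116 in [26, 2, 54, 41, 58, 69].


i=0: 26!=116
i=1: 2!=116
i=2: 54!=116
i=3: 41!=116
i=4: 58!=116
i=5: 69!=116

Not found, 6 comps


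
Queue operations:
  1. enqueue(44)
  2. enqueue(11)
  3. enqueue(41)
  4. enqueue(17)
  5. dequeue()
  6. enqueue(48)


enqueue(44) -> [44]
enqueue(11) -> [44, 11]
enqueue(41) -> [44, 11, 41]
enqueue(17) -> [44, 11, 41, 17]
dequeue()->44, [11, 41, 17]
enqueue(48) -> [11, 41, 17, 48]

Final queue: [11, 41, 17, 48]


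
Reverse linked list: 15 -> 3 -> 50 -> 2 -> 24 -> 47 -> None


Step 1: curr=15, set curr.next=prev(None) | reversed so far: 15
Step 2: curr=3, set curr.next=prev(15) | reversed so far: 3 -> 15
Step 3: curr=50, set curr.next=prev(3) | reversed so far: 50 -> 3 -> 15
Step 4: curr=2, set curr.next=prev(50) | reversed so far: 2 -> 50 -> 3 -> 15
Step 5: curr=24, set curr.next=prev(2) | reversed so far: 24 -> 2 -> 50 -> 3 -> 15
Step 6: curr=47, set curr.next=prev(24) | reversed so far: 47 -> 24 -> 2 -> 50 -> 3 -> 15

47 -> 24 -> 2 -> 50 -> 3 -> 15 -> None


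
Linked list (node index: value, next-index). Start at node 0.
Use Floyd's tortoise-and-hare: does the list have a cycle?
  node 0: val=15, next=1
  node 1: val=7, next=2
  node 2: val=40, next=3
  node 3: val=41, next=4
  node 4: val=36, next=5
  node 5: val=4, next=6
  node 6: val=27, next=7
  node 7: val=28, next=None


Floyd's tortoise (slow, +1) and hare (fast, +2):
  init: slow=0, fast=0
  step 1: slow=1, fast=2
  step 2: slow=2, fast=4
  step 3: slow=3, fast=6
  step 4: fast 6->7->None, no cycle

Cycle: no


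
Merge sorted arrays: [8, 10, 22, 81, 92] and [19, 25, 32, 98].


Take 8 from A
Take 10 from A
Take 19 from B
Take 22 from A
Take 25 from B
Take 32 from B
Take 81 from A
Take 92 from A

Merged: [8, 10, 19, 22, 25, 32, 81, 92, 98]


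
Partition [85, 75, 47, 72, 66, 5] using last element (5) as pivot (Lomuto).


Pivot: 5
Place pivot at 0: [5, 75, 47, 72, 66, 85]

Partitioned: [5, 75, 47, 72, 66, 85]


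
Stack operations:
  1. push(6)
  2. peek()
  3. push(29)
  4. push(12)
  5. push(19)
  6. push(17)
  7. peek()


push(6) -> [6]
peek()->6
push(29) -> [6, 29]
push(12) -> [6, 29, 12]
push(19) -> [6, 29, 12, 19]
push(17) -> [6, 29, 12, 19, 17]
peek()->17

Final stack: [6, 29, 12, 19, 17]


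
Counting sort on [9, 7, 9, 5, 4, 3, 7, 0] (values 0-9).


Input: [9, 7, 9, 5, 4, 3, 7, 0]
Counts: [1, 0, 0, 1, 1, 1, 0, 2, 0, 2]

Sorted: [0, 3, 4, 5, 7, 7, 9, 9]


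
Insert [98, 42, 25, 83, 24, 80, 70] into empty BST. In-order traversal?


Insert 98: root
Insert 42: L from 98
Insert 25: L from 98 -> L from 42
Insert 83: L from 98 -> R from 42
Insert 24: L from 98 -> L from 42 -> L from 25
Insert 80: L from 98 -> R from 42 -> L from 83
Insert 70: L from 98 -> R from 42 -> L from 83 -> L from 80

In-order: [24, 25, 42, 70, 80, 83, 98]


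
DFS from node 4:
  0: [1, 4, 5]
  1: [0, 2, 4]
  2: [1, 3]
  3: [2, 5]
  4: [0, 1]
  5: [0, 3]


Visit 4, push [1, 0]
Visit 0, push [5, 1]
Visit 1, push [2]
Visit 2, push [3]
Visit 3, push [5]
Visit 5, push []

DFS order: [4, 0, 1, 2, 3, 5]


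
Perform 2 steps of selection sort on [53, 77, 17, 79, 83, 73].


Initial: [53, 77, 17, 79, 83, 73]
Step 1: min=17 at 2
  Swap: [17, 77, 53, 79, 83, 73]
Step 2: min=53 at 2
  Swap: [17, 53, 77, 79, 83, 73]

After 2 steps: [17, 53, 77, 79, 83, 73]


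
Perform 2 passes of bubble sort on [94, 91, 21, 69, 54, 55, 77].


Initial: [94, 91, 21, 69, 54, 55, 77]
Pass 1: [91, 21, 69, 54, 55, 77, 94] (6 swaps)
Pass 2: [21, 69, 54, 55, 77, 91, 94] (5 swaps)

After 2 passes: [21, 69, 54, 55, 77, 91, 94]


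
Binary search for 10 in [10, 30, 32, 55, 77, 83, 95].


Step 1: lo=0, hi=6, mid=3, val=55
Step 2: lo=0, hi=2, mid=1, val=30
Step 3: lo=0, hi=0, mid=0, val=10

Found at index 0


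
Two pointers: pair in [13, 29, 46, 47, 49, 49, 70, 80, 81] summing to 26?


lo=0(13)+hi=8(81)=94
lo=0(13)+hi=7(80)=93
lo=0(13)+hi=6(70)=83
lo=0(13)+hi=5(49)=62
lo=0(13)+hi=4(49)=62
lo=0(13)+hi=3(47)=60
lo=0(13)+hi=2(46)=59
lo=0(13)+hi=1(29)=42

No pair found


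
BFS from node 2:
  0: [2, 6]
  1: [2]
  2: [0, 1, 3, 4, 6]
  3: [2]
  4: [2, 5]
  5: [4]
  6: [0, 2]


Visit 2, enqueue [0, 1, 3, 4, 6]
Visit 0, enqueue []
Visit 1, enqueue []
Visit 3, enqueue []
Visit 4, enqueue [5]
Visit 6, enqueue []
Visit 5, enqueue []

BFS order: [2, 0, 1, 3, 4, 6, 5]


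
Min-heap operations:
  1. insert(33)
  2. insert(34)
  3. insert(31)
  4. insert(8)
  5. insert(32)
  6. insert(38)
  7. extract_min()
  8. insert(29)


insert(33) -> [33]
insert(34) -> [33, 34]
insert(31) -> [31, 34, 33]
insert(8) -> [8, 31, 33, 34]
insert(32) -> [8, 31, 33, 34, 32]
insert(38) -> [8, 31, 33, 34, 32, 38]
extract_min()->8, [31, 32, 33, 34, 38]
insert(29) -> [29, 32, 31, 34, 38, 33]

Final heap: [29, 32, 31, 34, 38, 33]


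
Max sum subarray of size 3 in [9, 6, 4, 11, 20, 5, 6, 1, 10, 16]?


[0:3]: 19
[1:4]: 21
[2:5]: 35
[3:6]: 36
[4:7]: 31
[5:8]: 12
[6:9]: 17
[7:10]: 27

Max: 36 at [3:6]


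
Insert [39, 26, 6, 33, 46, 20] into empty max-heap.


Insert 39: [39]
Insert 26: [39, 26]
Insert 6: [39, 26, 6]
Insert 33: [39, 33, 6, 26]
Insert 46: [46, 39, 6, 26, 33]
Insert 20: [46, 39, 20, 26, 33, 6]

Final heap: [46, 39, 20, 26, 33, 6]


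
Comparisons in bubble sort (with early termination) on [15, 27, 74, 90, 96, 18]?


Algorithm: bubble sort (with early termination)
Input: [15, 27, 74, 90, 96, 18]
Sorted: [15, 18, 27, 74, 90, 96]

15


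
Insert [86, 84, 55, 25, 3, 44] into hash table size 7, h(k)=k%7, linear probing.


Insert 86: h=2 -> slot 2
Insert 84: h=0 -> slot 0
Insert 55: h=6 -> slot 6
Insert 25: h=4 -> slot 4
Insert 3: h=3 -> slot 3
Insert 44: h=2, 3 probes -> slot 5

Table: [84, None, 86, 3, 25, 44, 55]


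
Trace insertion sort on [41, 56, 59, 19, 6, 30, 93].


Initial: [41, 56, 59, 19, 6, 30, 93]
Insert 56: [41, 56, 59, 19, 6, 30, 93]
Insert 59: [41, 56, 59, 19, 6, 30, 93]
Insert 19: [19, 41, 56, 59, 6, 30, 93]
Insert 6: [6, 19, 41, 56, 59, 30, 93]
Insert 30: [6, 19, 30, 41, 56, 59, 93]
Insert 93: [6, 19, 30, 41, 56, 59, 93]

Sorted: [6, 19, 30, 41, 56, 59, 93]


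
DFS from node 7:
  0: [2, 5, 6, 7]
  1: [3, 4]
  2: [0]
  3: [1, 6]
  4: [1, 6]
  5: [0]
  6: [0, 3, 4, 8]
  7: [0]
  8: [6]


Visit 7, push [0]
Visit 0, push [6, 5, 2]
Visit 2, push []
Visit 5, push []
Visit 6, push [8, 4, 3]
Visit 3, push [1]
Visit 1, push [4]
Visit 4, push []
Visit 8, push []

DFS order: [7, 0, 2, 5, 6, 3, 1, 4, 8]


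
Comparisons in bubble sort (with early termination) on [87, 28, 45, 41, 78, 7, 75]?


Algorithm: bubble sort (with early termination)
Input: [87, 28, 45, 41, 78, 7, 75]
Sorted: [7, 28, 41, 45, 75, 78, 87]

21


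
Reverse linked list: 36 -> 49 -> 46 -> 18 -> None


Step 1: curr=36, set curr.next=prev(None) | reversed so far: 36
Step 2: curr=49, set curr.next=prev(36) | reversed so far: 49 -> 36
Step 3: curr=46, set curr.next=prev(49) | reversed so far: 46 -> 49 -> 36
Step 4: curr=18, set curr.next=prev(46) | reversed so far: 18 -> 46 -> 49 -> 36

18 -> 46 -> 49 -> 36 -> None


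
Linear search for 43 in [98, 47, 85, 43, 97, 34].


i=0: 98!=43
i=1: 47!=43
i=2: 85!=43
i=3: 43==43 found!

Found at 3, 4 comps


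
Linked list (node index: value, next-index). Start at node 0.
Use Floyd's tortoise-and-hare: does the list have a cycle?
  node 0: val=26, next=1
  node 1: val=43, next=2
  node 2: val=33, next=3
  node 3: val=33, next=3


Floyd's tortoise (slow, +1) and hare (fast, +2):
  init: slow=0, fast=0
  step 1: slow=1, fast=2
  step 2: slow=2, fast=3
  step 3: slow=3, fast=3
  slow == fast at node 3: cycle detected

Cycle: yes


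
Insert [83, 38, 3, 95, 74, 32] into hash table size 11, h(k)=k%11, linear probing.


Insert 83: h=6 -> slot 6
Insert 38: h=5 -> slot 5
Insert 3: h=3 -> slot 3
Insert 95: h=7 -> slot 7
Insert 74: h=8 -> slot 8
Insert 32: h=10 -> slot 10

Table: [None, None, None, 3, None, 38, 83, 95, 74, None, 32]


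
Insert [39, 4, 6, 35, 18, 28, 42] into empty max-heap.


Insert 39: [39]
Insert 4: [39, 4]
Insert 6: [39, 4, 6]
Insert 35: [39, 35, 6, 4]
Insert 18: [39, 35, 6, 4, 18]
Insert 28: [39, 35, 28, 4, 18, 6]
Insert 42: [42, 35, 39, 4, 18, 6, 28]

Final heap: [42, 35, 39, 4, 18, 6, 28]


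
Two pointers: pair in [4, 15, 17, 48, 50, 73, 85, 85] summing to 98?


lo=0(4)+hi=7(85)=89
lo=1(15)+hi=7(85)=100
lo=1(15)+hi=6(85)=100
lo=1(15)+hi=5(73)=88
lo=2(17)+hi=5(73)=90
lo=3(48)+hi=5(73)=121
lo=3(48)+hi=4(50)=98

Yes: 48+50=98


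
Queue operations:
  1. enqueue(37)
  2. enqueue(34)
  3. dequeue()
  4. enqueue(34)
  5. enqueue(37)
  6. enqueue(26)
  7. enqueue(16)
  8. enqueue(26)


enqueue(37) -> [37]
enqueue(34) -> [37, 34]
dequeue()->37, [34]
enqueue(34) -> [34, 34]
enqueue(37) -> [34, 34, 37]
enqueue(26) -> [34, 34, 37, 26]
enqueue(16) -> [34, 34, 37, 26, 16]
enqueue(26) -> [34, 34, 37, 26, 16, 26]

Final queue: [34, 34, 37, 26, 16, 26]


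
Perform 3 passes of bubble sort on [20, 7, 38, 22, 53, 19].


Initial: [20, 7, 38, 22, 53, 19]
Pass 1: [7, 20, 22, 38, 19, 53] (3 swaps)
Pass 2: [7, 20, 22, 19, 38, 53] (1 swaps)
Pass 3: [7, 20, 19, 22, 38, 53] (1 swaps)

After 3 passes: [7, 20, 19, 22, 38, 53]


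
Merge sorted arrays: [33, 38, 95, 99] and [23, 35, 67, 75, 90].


Take 23 from B
Take 33 from A
Take 35 from B
Take 38 from A
Take 67 from B
Take 75 from B
Take 90 from B

Merged: [23, 33, 35, 38, 67, 75, 90, 95, 99]


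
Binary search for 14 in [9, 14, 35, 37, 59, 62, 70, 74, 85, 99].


Step 1: lo=0, hi=9, mid=4, val=59
Step 2: lo=0, hi=3, mid=1, val=14

Found at index 1


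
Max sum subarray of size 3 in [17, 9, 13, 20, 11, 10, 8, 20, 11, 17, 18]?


[0:3]: 39
[1:4]: 42
[2:5]: 44
[3:6]: 41
[4:7]: 29
[5:8]: 38
[6:9]: 39
[7:10]: 48
[8:11]: 46

Max: 48 at [7:10]


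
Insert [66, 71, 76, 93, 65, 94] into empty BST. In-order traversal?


Insert 66: root
Insert 71: R from 66
Insert 76: R from 66 -> R from 71
Insert 93: R from 66 -> R from 71 -> R from 76
Insert 65: L from 66
Insert 94: R from 66 -> R from 71 -> R from 76 -> R from 93

In-order: [65, 66, 71, 76, 93, 94]


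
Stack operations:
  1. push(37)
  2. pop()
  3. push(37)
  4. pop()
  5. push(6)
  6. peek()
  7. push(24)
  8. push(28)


push(37) -> [37]
pop()->37, []
push(37) -> [37]
pop()->37, []
push(6) -> [6]
peek()->6
push(24) -> [6, 24]
push(28) -> [6, 24, 28]

Final stack: [6, 24, 28]


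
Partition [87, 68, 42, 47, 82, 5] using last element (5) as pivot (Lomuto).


Pivot: 5
Place pivot at 0: [5, 68, 42, 47, 82, 87]

Partitioned: [5, 68, 42, 47, 82, 87]


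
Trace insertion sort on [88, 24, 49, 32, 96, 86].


Initial: [88, 24, 49, 32, 96, 86]
Insert 24: [24, 88, 49, 32, 96, 86]
Insert 49: [24, 49, 88, 32, 96, 86]
Insert 32: [24, 32, 49, 88, 96, 86]
Insert 96: [24, 32, 49, 88, 96, 86]
Insert 86: [24, 32, 49, 86, 88, 96]

Sorted: [24, 32, 49, 86, 88, 96]


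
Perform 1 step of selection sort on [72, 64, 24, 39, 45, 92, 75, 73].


Initial: [72, 64, 24, 39, 45, 92, 75, 73]
Step 1: min=24 at 2
  Swap: [24, 64, 72, 39, 45, 92, 75, 73]

After 1 step: [24, 64, 72, 39, 45, 92, 75, 73]


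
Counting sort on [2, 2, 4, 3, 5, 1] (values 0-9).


Input: [2, 2, 4, 3, 5, 1]
Counts: [0, 1, 2, 1, 1, 1, 0, 0, 0, 0]

Sorted: [1, 2, 2, 3, 4, 5]


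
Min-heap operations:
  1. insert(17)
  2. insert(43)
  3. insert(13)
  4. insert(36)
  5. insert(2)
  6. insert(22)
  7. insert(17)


insert(17) -> [17]
insert(43) -> [17, 43]
insert(13) -> [13, 43, 17]
insert(36) -> [13, 36, 17, 43]
insert(2) -> [2, 13, 17, 43, 36]
insert(22) -> [2, 13, 17, 43, 36, 22]
insert(17) -> [2, 13, 17, 43, 36, 22, 17]

Final heap: [2, 13, 17, 43, 36, 22, 17]


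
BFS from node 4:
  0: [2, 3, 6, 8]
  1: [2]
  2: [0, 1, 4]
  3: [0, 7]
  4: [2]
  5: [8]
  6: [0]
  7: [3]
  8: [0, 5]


Visit 4, enqueue [2]
Visit 2, enqueue [0, 1]
Visit 0, enqueue [3, 6, 8]
Visit 1, enqueue []
Visit 3, enqueue [7]
Visit 6, enqueue []
Visit 8, enqueue [5]
Visit 7, enqueue []
Visit 5, enqueue []

BFS order: [4, 2, 0, 1, 3, 6, 8, 7, 5]


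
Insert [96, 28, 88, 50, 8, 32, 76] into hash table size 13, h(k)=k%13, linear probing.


Insert 96: h=5 -> slot 5
Insert 28: h=2 -> slot 2
Insert 88: h=10 -> slot 10
Insert 50: h=11 -> slot 11
Insert 8: h=8 -> slot 8
Insert 32: h=6 -> slot 6
Insert 76: h=11, 1 probes -> slot 12

Table: [None, None, 28, None, None, 96, 32, None, 8, None, 88, 50, 76]


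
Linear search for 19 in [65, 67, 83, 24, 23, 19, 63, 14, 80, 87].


i=0: 65!=19
i=1: 67!=19
i=2: 83!=19
i=3: 24!=19
i=4: 23!=19
i=5: 19==19 found!

Found at 5, 6 comps
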